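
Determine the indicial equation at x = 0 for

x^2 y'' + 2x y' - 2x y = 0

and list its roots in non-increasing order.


Divide by x^2 to reach normal form y'' + P_1(x) y' + P_2(x) y = 0 with P_1(x) = 2/x and P_2(x) = -2/x.
x = 0 is a singular point because the y'-coefficient 2/x has a pole at x = 0 and the y-coefficient -2/x has a pole at x = 0.
It is a regular singular point because x P_1(x) = p(x) = 2 and x^2 P_2(x) = q(x) = -2x are polynomials, hence analytic at x = 0.
p(0) = 2,  q(0) = 0.
Indicial equation: r(r-1) + p(0) r + q(0) = 0, i.e. r^2 + (p(0) - 1) r + q(0) = 0, i.e. r^2 + 1 r = 0.
Discriminant: (1)^2 - 4(0) = 1, so r = (-1 ± 1)/2.
Solving: r_1 = 0, r_2 = -1.

indicial: r^2 + 1 r = 0; roots r_1 = 0, r_2 = -1


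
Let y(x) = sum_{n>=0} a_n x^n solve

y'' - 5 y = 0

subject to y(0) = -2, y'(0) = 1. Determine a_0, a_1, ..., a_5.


Ansatz: y(x) = sum_{n>=0} a_n x^n, so y'(x) = sum_{n>=1} n a_n x^(n-1) and y''(x) = sum_{n>=2} n(n-1) a_n x^(n-2).
Substitute into P(x) y'' + Q(x) y' + R(x) y = 0 with P(x) = 1, Q(x) = 0, R(x) = -5, and match powers of x.
Initial conditions: a_0 = -2, a_1 = 1.
Setting the coefficient of each power of x to zero and solving order by order (substituting the coefficients already found):
  x^0: 2 a_2 - 5 a_0 = 0  ->  2 a_2 = 5 a_0 = -10  ->  a_2 = -5
  x^1: 6 a_3 - 5 a_1 = 0  ->  6 a_3 = 5 a_1 = 5  ->  a_3 = 5/6
  x^2: 12 a_4 - 5 a_2 = 0  ->  12 a_4 = 5 a_2 = -25  ->  a_4 = -25/12
  x^3: 20 a_5 - 5 a_3 = 0  ->  20 a_5 = 5 a_3 = 25/6  ->  a_5 = 5/24
Truncated series: y(x) = -2 + x - 5 x^2 + (5/6) x^3 - (25/12) x^4 + (5/24) x^5 + O(x^6).

a_0 = -2; a_1 = 1; a_2 = -5; a_3 = 5/6; a_4 = -25/12; a_5 = 5/24


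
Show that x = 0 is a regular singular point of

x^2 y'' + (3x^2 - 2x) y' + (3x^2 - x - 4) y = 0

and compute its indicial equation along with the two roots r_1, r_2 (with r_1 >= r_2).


Divide by x^2 to reach normal form y'' + P_1(x) y' + P_2(x) y = 0 with P_1(x) = 3 - 2/x and P_2(x) = 3 - 1/x - 4/x^2.
x = 0 is a singular point because the y'-coefficient 3 - 2/x has a pole at x = 0 and the y-coefficient 3 - 1/x - 4/x^2 has a pole at x = 0.
It is a regular singular point because x P_1(x) = p(x) = 3x - 2 and x^2 P_2(x) = q(x) = 3x^2 - x - 4 are polynomials, hence analytic at x = 0.
p(0) = -2,  q(0) = -4.
Indicial equation: r(r-1) + p(0) r + q(0) = 0, i.e. r^2 + (p(0) - 1) r + q(0) = 0, i.e. r^2 - 3 r - 4 = 0.
Discriminant: (-3)^2 - 4(-4) = 25, so r = (3 ± 5)/2.
Solving: r_1 = 4, r_2 = -1.

indicial: r^2 - 3 r - 4 = 0; roots r_1 = 4, r_2 = -1


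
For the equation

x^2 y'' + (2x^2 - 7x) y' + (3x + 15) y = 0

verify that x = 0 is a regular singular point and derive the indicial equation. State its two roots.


Divide by x^2 to reach normal form y'' + P_1(x) y' + P_2(x) y = 0 with P_1(x) = 2 - 7/x and P_2(x) = 3/x + 15/x^2.
x = 0 is a singular point because the y'-coefficient 2 - 7/x has a pole at x = 0 and the y-coefficient 3/x + 15/x^2 has a pole at x = 0.
It is a regular singular point because x P_1(x) = p(x) = 2x - 7 and x^2 P_2(x) = q(x) = 3x + 15 are polynomials, hence analytic at x = 0.
p(0) = -7,  q(0) = 15.
Indicial equation: r(r-1) + p(0) r + q(0) = 0, i.e. r^2 + (p(0) - 1) r + q(0) = 0, i.e. r^2 - 8 r + 15 = 0.
Discriminant: (-8)^2 - 4(15) = 4, so r = (8 ± 2)/2.
Solving: r_1 = 5, r_2 = 3.

indicial: r^2 - 8 r + 15 = 0; roots r_1 = 5, r_2 = 3


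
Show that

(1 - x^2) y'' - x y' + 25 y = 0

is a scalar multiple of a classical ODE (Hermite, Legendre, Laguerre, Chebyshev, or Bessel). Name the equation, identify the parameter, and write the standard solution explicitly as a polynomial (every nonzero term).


The equation is already in a standard form:  (1 - x^2) y'' - x y' + 25 y = 0.
This matches the Chebyshev equation (1 - x^2) y'' - x y' + n^2 y = 0 (note the -x y' term, not -2x y') with n^2 = 25, so n = 5; the polynomial solution is T_5(x).
With y = sum_k a_k x^k, matching x^k gives (k+2)(k+1) a_{k+2} = (k^2 - n^2) a_k = (k - 5)(k + 5) a_k. The right side vanishes at k = 5, so the series with the parity of 5 terminates at degree 5.
Standard normalization: leading coefficient of T_n is 2^(n-1), so a_5 = 2^4 = 16. Work downward with a_k = (k+1)(k+2) a_{k+2} / ((k - 5)(k + 5)):
  a_3 = (4)(5)(16) / ((3 - 5)(3 + 5)) = 320/(-16) = -20
  a_1 = (2)(3)(-20) / ((1 - 5)(1 + 5)) = -120/(-24) = 5
Hence T_5(x) = 16 x^5 - 20 x^3 + 5 x.

T_5(x); series = 16 x^5 - 20 x^3 + 5 x


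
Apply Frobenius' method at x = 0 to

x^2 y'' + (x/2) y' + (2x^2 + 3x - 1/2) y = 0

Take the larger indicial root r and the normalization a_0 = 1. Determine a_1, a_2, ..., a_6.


Write in Frobenius form y'' + (p(x)/x) y' + (q(x)/x^2) y = 0:
  p(x) = 1/2,  q(x) = 2x^2 + 3x - 1/2.
Indicial equation: r(r-1) + (1/2) r + (-1/2) = 0 -> roots r_1 = 1, r_2 = -1/2.
Take r = r_1 = 1. Let y(x) = x^r sum_{n>=0} a_n x^n with a_0 = 1.
Substitute y = x^r sum a_n x^n and match x^{r+n}. The recurrence is
  D(n) a_n + 3 a_{n-1} + 2 a_{n-2} = 0,  where D(n) = (r+n)(r+n-1) + (1/2)(r+n) + (-1/2).
  a_n = [-3 a_{n-1} - 2 a_{n-2}] / D(n).
Since the indicial polynomial factors as (r - r_1)(r - r_2), D(n) = (r_1 + n - r_1)(r_1 + n - r_2) = n(n + 3/2).
Evaluating step by step (a_0 = 1):
  n = 1: D(1) = 1(1 + 3/2) = 5/2; numerator = -3(1) = -3; a_1 = (-3)/(5/2) = -6/5
  n = 2: D(2) = 2(2 + 3/2) = 7; numerator = -3(-6/5) - 2(1) = 8/5; a_2 = (8/5)/(7) = 8/35
  n = 3: D(3) = 3(3 + 3/2) = 27/2; numerator = -3(8/35) - 2(-6/5) = 12/7; a_3 = (12/7)/(27/2) = 8/63
  n = 4: D(4) = 4(4 + 3/2) = 22; numerator = -3(8/63) - 2(8/35) = -88/105; a_4 = (-88/105)/(22) = -4/105
  n = 5: D(5) = 5(5 + 3/2) = 65/2; numerator = -3(-4/105) - 2(8/63) = -44/315; a_5 = (-44/315)/(65/2) = -88/20475
  n = 6: D(6) = 6(6 + 3/2) = 45; numerator = -3(-88/20475) - 2(-4/105) = 608/6825; a_6 = (608/6825)/(45) = 608/307125

r = 1; a_0 = 1; a_1 = -6/5; a_2 = 8/35; a_3 = 8/63; a_4 = -4/105; a_5 = -88/20475; a_6 = 608/307125


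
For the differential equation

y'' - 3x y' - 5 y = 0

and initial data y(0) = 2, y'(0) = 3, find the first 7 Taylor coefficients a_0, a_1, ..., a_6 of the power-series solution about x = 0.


Ansatz: y(x) = sum_{n>=0} a_n x^n, so y'(x) = sum_{n>=1} n a_n x^(n-1) and y''(x) = sum_{n>=2} n(n-1) a_n x^(n-2).
Substitute into P(x) y'' + Q(x) y' + R(x) y = 0 with P(x) = 1, Q(x) = -3x, R(x) = -5, and match powers of x.
Initial conditions: a_0 = 2, a_1 = 3.
Setting the coefficient of each power of x to zero and solving order by order (substituting the coefficients already found):
  x^0: 2 a_2 - 5 a_0 = 0  ->  2 a_2 = 5 a_0 = 10  ->  a_2 = 5
  x^1: 6 a_3 - 8 a_1 = 0  ->  6 a_3 = 8 a_1 = 24  ->  a_3 = 4
  x^2: 12 a_4 - 11 a_2 = 0  ->  12 a_4 = 11 a_2 = 55  ->  a_4 = 55/12
  x^3: 20 a_5 - 14 a_3 = 0  ->  20 a_5 = 14 a_3 = 56  ->  a_5 = 14/5
  x^4: 30 a_6 - 17 a_4 = 0  ->  30 a_6 = 17 a_4 = 935/12  ->  a_6 = 187/72
Truncated series: y(x) = 2 + 3 x + 5 x^2 + 4 x^3 + (55/12) x^4 + (14/5) x^5 + (187/72) x^6 + O(x^7).

a_0 = 2; a_1 = 3; a_2 = 5; a_3 = 4; a_4 = 55/12; a_5 = 14/5; a_6 = 187/72


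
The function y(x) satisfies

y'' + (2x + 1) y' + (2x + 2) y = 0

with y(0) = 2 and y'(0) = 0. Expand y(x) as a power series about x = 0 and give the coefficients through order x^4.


Ansatz: y(x) = sum_{n>=0} a_n x^n, so y'(x) = sum_{n>=1} n a_n x^(n-1) and y''(x) = sum_{n>=2} n(n-1) a_n x^(n-2).
Substitute into P(x) y'' + Q(x) y' + R(x) y = 0 with P(x) = 1, Q(x) = 2x + 1, R(x) = 2x + 2, and match powers of x.
Initial conditions: a_0 = 2, a_1 = 0.
Setting the coefficient of each power of x to zero and solving order by order (substituting the coefficients already found):
  x^0: 2 a_2 + a_1 + 2 a_0 = 0  ->  2 a_2 = -a_1 - 2 a_0 = -4  ->  a_2 = -2
  x^1: 6 a_3 + 2 a_2 + 4 a_1 + 2 a_0 = 0  ->  6 a_3 = -2 a_2 - 4 a_1 - 2 a_0 = 0  ->  a_3 = 0
  x^2: 12 a_4 + 3 a_3 + 6 a_2 + 2 a_1 = 0  ->  12 a_4 = -3 a_3 - 6 a_2 - 2 a_1 = 12  ->  a_4 = 1
Truncated series: y(x) = 2 - 2 x^2 + x^4 + O(x^5).

a_0 = 2; a_1 = 0; a_2 = -2; a_3 = 0; a_4 = 1


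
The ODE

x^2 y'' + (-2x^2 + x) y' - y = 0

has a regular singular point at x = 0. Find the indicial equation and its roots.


Divide by x^2 to reach normal form y'' + P_1(x) y' + P_2(x) y = 0 with P_1(x) = -2 + 1/x and P_2(x) = -1/x^2.
x = 0 is a singular point because the y'-coefficient -2 + 1/x has a pole at x = 0 and the y-coefficient -1/x^2 has a pole at x = 0.
It is a regular singular point because x P_1(x) = p(x) = 1 - 2x and x^2 P_2(x) = q(x) = -1 are polynomials, hence analytic at x = 0.
p(0) = 1,  q(0) = -1.
Indicial equation: r(r-1) + p(0) r + q(0) = 0, i.e. r^2 + (p(0) - 1) r + q(0) = 0, i.e. r^2 - 1 = 0.
Discriminant: (0)^2 - 4(-1) = 4, so r = (0 ± 2)/2.
Solving: r_1 = 1, r_2 = -1.

indicial: r^2 - 1 = 0; roots r_1 = 1, r_2 = -1


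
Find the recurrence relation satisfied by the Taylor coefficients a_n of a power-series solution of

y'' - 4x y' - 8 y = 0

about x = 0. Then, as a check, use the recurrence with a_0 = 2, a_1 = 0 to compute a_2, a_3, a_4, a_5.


Substitute y = sum_n a_n x^n.
y''(x) has coefficient (n+2)(n+1) a_{n+2} at x^n;
-4 x y'(x) has coefficient -4 n a_n at x^n (shift);
-8 y(x) has coefficient -8 a_n at x^n.
Matching x^n: (n+2)(n+1) a_{n+2} + (-4n - 8) a_n = 0.
Thus a_{n+2} = (4n + 8) / ((n+1)(n+2)) * a_n.

Check with a_0 = 2, a_1 = 0 (apply the recurrence for n = 0, 1, 2, 3): a_0 = 2, a_1 = 0, a_2 = 8, a_3 = 0, a_4 = 32/3, a_5 = 0.

a_(n+2) = (4n + 8) / ((n+1)(n+2)) * a_n; check: a_0 = 2, a_1 = 0, a_2 = 8, a_3 = 0, a_4 = 32/3, a_5 = 0


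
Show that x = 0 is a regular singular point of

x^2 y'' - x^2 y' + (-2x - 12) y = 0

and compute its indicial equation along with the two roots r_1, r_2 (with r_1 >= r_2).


Divide by x^2 to reach normal form y'' + P_1(x) y' + P_2(x) y = 0 with P_1(x) = -1 and P_2(x) = -2/x - 12/x^2.
x = 0 is a singular point because the y-coefficient -2/x - 12/x^2 has a pole at x = 0.
It is a regular singular point because x P_1(x) = p(x) = -x and x^2 P_2(x) = q(x) = -2x - 12 are polynomials, hence analytic at x = 0.
p(0) = 0,  q(0) = -12.
Indicial equation: r(r-1) + p(0) r + q(0) = 0, i.e. r^2 + (p(0) - 1) r + q(0) = 0, i.e. r^2 - 1 r - 12 = 0.
Discriminant: (-1)^2 - 4(-12) = 49, so r = (1 ± 7)/2.
Solving: r_1 = 4, r_2 = -3.

indicial: r^2 - 1 r - 12 = 0; roots r_1 = 4, r_2 = -3


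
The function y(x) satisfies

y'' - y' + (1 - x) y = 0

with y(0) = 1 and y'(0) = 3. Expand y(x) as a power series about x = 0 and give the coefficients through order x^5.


Ansatz: y(x) = sum_{n>=0} a_n x^n, so y'(x) = sum_{n>=1} n a_n x^(n-1) and y''(x) = sum_{n>=2} n(n-1) a_n x^(n-2).
Substitute into P(x) y'' + Q(x) y' + R(x) y = 0 with P(x) = 1, Q(x) = -1, R(x) = 1 - x, and match powers of x.
Initial conditions: a_0 = 1, a_1 = 3.
Setting the coefficient of each power of x to zero and solving order by order (substituting the coefficients already found):
  x^0: 2 a_2 - a_1 + a_0 = 0  ->  2 a_2 = a_1 - a_0 = 2  ->  a_2 = 1
  x^1: 6 a_3 - 2 a_2 + a_1 - a_0 = 0  ->  6 a_3 = 2 a_2 - a_1 + a_0 = 0  ->  a_3 = 0
  x^2: 12 a_4 - 3 a_3 + a_2 - a_1 = 0  ->  12 a_4 = 3 a_3 - a_2 + a_1 = 2  ->  a_4 = 1/6
  x^3: 20 a_5 - 4 a_4 + a_3 - a_2 = 0  ->  20 a_5 = 4 a_4 - a_3 + a_2 = 5/3  ->  a_5 = 1/12
Truncated series: y(x) = 1 + 3 x + x^2 + (1/6) x^4 + (1/12) x^5 + O(x^6).

a_0 = 1; a_1 = 3; a_2 = 1; a_3 = 0; a_4 = 1/6; a_5 = 1/12


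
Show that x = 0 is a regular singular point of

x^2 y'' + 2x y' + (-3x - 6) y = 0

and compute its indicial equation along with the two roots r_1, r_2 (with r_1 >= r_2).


Divide by x^2 to reach normal form y'' + P_1(x) y' + P_2(x) y = 0 with P_1(x) = 2/x and P_2(x) = -3/x - 6/x^2.
x = 0 is a singular point because the y'-coefficient 2/x has a pole at x = 0 and the y-coefficient -3/x - 6/x^2 has a pole at x = 0.
It is a regular singular point because x P_1(x) = p(x) = 2 and x^2 P_2(x) = q(x) = -3x - 6 are polynomials, hence analytic at x = 0.
p(0) = 2,  q(0) = -6.
Indicial equation: r(r-1) + p(0) r + q(0) = 0, i.e. r^2 + (p(0) - 1) r + q(0) = 0, i.e. r^2 + 1 r - 6 = 0.
Discriminant: (1)^2 - 4(-6) = 25, so r = (-1 ± 5)/2.
Solving: r_1 = 2, r_2 = -3.

indicial: r^2 + 1 r - 6 = 0; roots r_1 = 2, r_2 = -3


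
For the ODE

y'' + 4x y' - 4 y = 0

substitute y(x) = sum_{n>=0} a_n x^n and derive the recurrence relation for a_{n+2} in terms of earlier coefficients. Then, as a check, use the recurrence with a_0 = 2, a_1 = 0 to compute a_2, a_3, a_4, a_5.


Substitute y = sum_n a_n x^n.
y''(x) has coefficient (n+2)(n+1) a_{n+2} at x^n;
4 x y'(x) has coefficient 4 n a_n at x^n (shift);
-4 y(x) has coefficient -4 a_n at x^n.
Matching x^n: (n+2)(n+1) a_{n+2} + (4n - 4) a_n = 0.
Thus a_{n+2} = (-4n + 4) / ((n+1)(n+2)) * a_n.

Check with a_0 = 2, a_1 = 0 (apply the recurrence for n = 0, 1, 2, 3): a_0 = 2, a_1 = 0, a_2 = 4, a_3 = 0, a_4 = -4/3, a_5 = 0.

a_(n+2) = (-4n + 4) / ((n+1)(n+2)) * a_n; check: a_0 = 2, a_1 = 0, a_2 = 4, a_3 = 0, a_4 = -4/3, a_5 = 0


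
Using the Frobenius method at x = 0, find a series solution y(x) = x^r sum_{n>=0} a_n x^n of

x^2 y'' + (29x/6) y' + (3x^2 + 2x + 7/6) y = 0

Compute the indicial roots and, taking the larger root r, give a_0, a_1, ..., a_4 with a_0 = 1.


Write in Frobenius form y'' + (p(x)/x) y' + (q(x)/x^2) y = 0:
  p(x) = 29/6,  q(x) = 3x^2 + 2x + 7/6.
Indicial equation: r(r-1) + (29/6) r + (7/6) = 0 -> roots r_1 = -1/3, r_2 = -7/2.
Take r = r_1 = -1/3. Let y(x) = x^r sum_{n>=0} a_n x^n with a_0 = 1.
Substitute y = x^r sum a_n x^n and match x^{r+n}. The recurrence is
  D(n) a_n + 2 a_{n-1} + 3 a_{n-2} = 0,  where D(n) = (r+n)(r+n-1) + (29/6)(r+n) + (7/6).
  a_n = [-2 a_{n-1} - 3 a_{n-2}] / D(n).
Since the indicial polynomial factors as (r - r_1)(r - r_2), D(n) = (r_1 + n - r_1)(r_1 + n - r_2) = n(n + 19/6).
Evaluating step by step (a_0 = 1):
  n = 1: D(1) = 1(1 + 19/6) = 25/6; numerator = -2(1) = -2; a_1 = (-2)/(25/6) = -12/25
  n = 2: D(2) = 2(2 + 19/6) = 31/3; numerator = -2(-12/25) - 3(1) = -51/25; a_2 = (-51/25)/(31/3) = -153/775
  n = 3: D(3) = 3(3 + 19/6) = 37/2; numerator = -2(-153/775) - 3(-12/25) = 1422/775; a_3 = (1422/775)/(37/2) = 2844/28675
  n = 4: D(4) = 4(4 + 19/6) = 86/3; numerator = -2(2844/28675) - 3(-153/775) = 2259/5735; a_4 = (2259/5735)/(86/3) = 6777/493210

r = -1/3; a_0 = 1; a_1 = -12/25; a_2 = -153/775; a_3 = 2844/28675; a_4 = 6777/493210


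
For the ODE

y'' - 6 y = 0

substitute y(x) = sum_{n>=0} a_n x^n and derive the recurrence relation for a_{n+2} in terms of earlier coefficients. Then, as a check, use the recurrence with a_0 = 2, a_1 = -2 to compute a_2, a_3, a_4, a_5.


Substitute y = sum_n a_n x^n into y'' + (const) y = 0.
y''(x) = sum_{n>=0} (n+2)(n+1) a_{n+2} x^n.
The ODE becomes sum_n [(n+2)(n+1) a_{n+2} - 6 a_n] x^n = 0.
Setting each coefficient to zero gives the recurrence:
  (n+2)(n+1) a_{n+2} - 6 a_n = 0,
  a_{n+2} = 6 / ((n+1)(n+2)) a_n.

Check with a_0 = 2, a_1 = -2 (apply the recurrence for n = 0, 1, 2, 3): a_0 = 2, a_1 = -2, a_2 = 6, a_3 = -2, a_4 = 3, a_5 = -3/5.

a_{n+2} = 6/((n+1)(n+2)) * a_n; check: a_0 = 2, a_1 = -2, a_2 = 6, a_3 = -2, a_4 = 3, a_5 = -3/5


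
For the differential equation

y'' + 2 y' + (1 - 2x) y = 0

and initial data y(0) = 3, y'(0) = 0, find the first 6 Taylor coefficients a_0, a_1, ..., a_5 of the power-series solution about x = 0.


Ansatz: y(x) = sum_{n>=0} a_n x^n, so y'(x) = sum_{n>=1} n a_n x^(n-1) and y''(x) = sum_{n>=2} n(n-1) a_n x^(n-2).
Substitute into P(x) y'' + Q(x) y' + R(x) y = 0 with P(x) = 1, Q(x) = 2, R(x) = 1 - 2x, and match powers of x.
Initial conditions: a_0 = 3, a_1 = 0.
Setting the coefficient of each power of x to zero and solving order by order (substituting the coefficients already found):
  x^0: 2 a_2 + 2 a_1 + a_0 = 0  ->  2 a_2 = -2 a_1 - a_0 = -3  ->  a_2 = -3/2
  x^1: 6 a_3 + 4 a_2 + a_1 - 2 a_0 = 0  ->  6 a_3 = -4 a_2 - a_1 + 2 a_0 = 12  ->  a_3 = 2
  x^2: 12 a_4 + 6 a_3 + a_2 - 2 a_1 = 0  ->  12 a_4 = -6 a_3 - a_2 + 2 a_1 = -21/2  ->  a_4 = -7/8
  x^3: 20 a_5 + 8 a_4 + a_3 - 2 a_2 = 0  ->  20 a_5 = -8 a_4 - a_3 + 2 a_2 = 2  ->  a_5 = 1/10
Truncated series: y(x) = 3 - (3/2) x^2 + 2 x^3 - (7/8) x^4 + (1/10) x^5 + O(x^6).

a_0 = 3; a_1 = 0; a_2 = -3/2; a_3 = 2; a_4 = -7/8; a_5 = 1/10


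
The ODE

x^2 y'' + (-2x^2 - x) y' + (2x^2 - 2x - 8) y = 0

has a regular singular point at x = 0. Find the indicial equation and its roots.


Divide by x^2 to reach normal form y'' + P_1(x) y' + P_2(x) y = 0 with P_1(x) = -2 - 1/x and P_2(x) = 2 - 2/x - 8/x^2.
x = 0 is a singular point because the y'-coefficient -2 - 1/x has a pole at x = 0 and the y-coefficient 2 - 2/x - 8/x^2 has a pole at x = 0.
It is a regular singular point because x P_1(x) = p(x) = -2x - 1 and x^2 P_2(x) = q(x) = 2x^2 - 2x - 8 are polynomials, hence analytic at x = 0.
p(0) = -1,  q(0) = -8.
Indicial equation: r(r-1) + p(0) r + q(0) = 0, i.e. r^2 + (p(0) - 1) r + q(0) = 0, i.e. r^2 - 2 r - 8 = 0.
Discriminant: (-2)^2 - 4(-8) = 36, so r = (2 ± 6)/2.
Solving: r_1 = 4, r_2 = -2.

indicial: r^2 - 2 r - 8 = 0; roots r_1 = 4, r_2 = -2


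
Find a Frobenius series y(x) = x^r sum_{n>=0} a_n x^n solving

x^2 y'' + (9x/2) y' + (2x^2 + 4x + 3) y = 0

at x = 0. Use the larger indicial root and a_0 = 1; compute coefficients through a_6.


Write in Frobenius form y'' + (p(x)/x) y' + (q(x)/x^2) y = 0:
  p(x) = 9/2,  q(x) = 2x^2 + 4x + 3.
Indicial equation: r(r-1) + (9/2) r + (3) = 0 -> roots r_1 = -3/2, r_2 = -2.
Take r = r_1 = -3/2. Let y(x) = x^r sum_{n>=0} a_n x^n with a_0 = 1.
Substitute y = x^r sum a_n x^n and match x^{r+n}. The recurrence is
  D(n) a_n + 4 a_{n-1} + 2 a_{n-2} = 0,  where D(n) = (r+n)(r+n-1) + (9/2)(r+n) + (3).
  a_n = [-4 a_{n-1} - 2 a_{n-2}] / D(n).
Since the indicial polynomial factors as (r - r_1)(r - r_2), D(n) = (r_1 + n - r_1)(r_1 + n - r_2) = n(n + 1/2).
Evaluating step by step (a_0 = 1):
  n = 1: D(1) = 1(1 + 1/2) = 3/2; numerator = -4(1) = -4; a_1 = (-4)/(3/2) = -8/3
  n = 2: D(2) = 2(2 + 1/2) = 5; numerator = -4(-8/3) - 2(1) = 26/3; a_2 = (26/3)/(5) = 26/15
  n = 3: D(3) = 3(3 + 1/2) = 21/2; numerator = -4(26/15) - 2(-8/3) = -8/5; a_3 = (-8/5)/(21/2) = -16/105
  n = 4: D(4) = 4(4 + 1/2) = 18; numerator = -4(-16/105) - 2(26/15) = -20/7; a_4 = (-20/7)/(18) = -10/63
  n = 5: D(5) = 5(5 + 1/2) = 55/2; numerator = -4(-10/63) - 2(-16/105) = 296/315; a_5 = (296/315)/(55/2) = 592/17325
  n = 6: D(6) = 6(6 + 1/2) = 39; numerator = -4(592/17325) - 2(-10/63) = 348/1925; a_6 = (348/1925)/(39) = 116/25025

r = -3/2; a_0 = 1; a_1 = -8/3; a_2 = 26/15; a_3 = -16/105; a_4 = -10/63; a_5 = 592/17325; a_6 = 116/25025


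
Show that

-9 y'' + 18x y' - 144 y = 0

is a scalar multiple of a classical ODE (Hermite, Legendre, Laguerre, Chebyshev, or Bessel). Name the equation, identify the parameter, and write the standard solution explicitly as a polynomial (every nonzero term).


All three coefficients share the factor -9; dividing through by -9 gives  y'' - 2x y' + 16 y = 0.
This matches the Hermite equation y'' - 2x y' + 2n y = 0 with 2n = 16, so n = 8; the polynomial solution is H_8(x).
With y = sum_k a_k x^k, matching x^k gives (k+2)(k+1) a_{k+2} = 2(k - n) a_k = 2(k - 8) a_k. The right side vanishes at k = 8, so the series with the parity of 8 terminates at degree 8.
Standard normalization: leading coefficient of H_n is 2^n, so a_8 = 2^8 = 256. Work downward with a_k = (k+1)(k+2) a_{k+2} / (2(k - n)):
  a_6 = (7)(8)(256) / (2(6 - 8)) = 14336/(-4) = -3584
  a_4 = (5)(6)(-3584) / (2(4 - 8)) = -107520/(-8) = 13440
  a_2 = (3)(4)(13440) / (2(2 - 8)) = 161280/(-12) = -13440
  a_0 = (1)(2)(-13440) / (2(0 - 8)) = -26880/(-16) = 1680
Hence H_8(x) = 256 x^8 - 3584 x^6 + 13440 x^4 - 13440 x^2 + 1680.

H_8(x); series = 256 x^8 - 3584 x^6 + 13440 x^4 - 13440 x^2 + 1680


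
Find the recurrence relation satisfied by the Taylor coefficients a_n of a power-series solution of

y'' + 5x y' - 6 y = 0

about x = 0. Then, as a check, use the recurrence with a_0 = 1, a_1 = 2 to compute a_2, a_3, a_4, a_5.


Substitute y = sum_n a_n x^n.
y''(x) has coefficient (n+2)(n+1) a_{n+2} at x^n;
5 x y'(x) has coefficient 5 n a_n at x^n (shift);
-6 y(x) has coefficient -6 a_n at x^n.
Matching x^n: (n+2)(n+1) a_{n+2} + (5n - 6) a_n = 0.
Thus a_{n+2} = (-5n + 6) / ((n+1)(n+2)) * a_n.

Check with a_0 = 1, a_1 = 2 (apply the recurrence for n = 0, 1, 2, 3): a_0 = 1, a_1 = 2, a_2 = 3, a_3 = 1/3, a_4 = -1, a_5 = -3/20.

a_(n+2) = (-5n + 6) / ((n+1)(n+2)) * a_n; check: a_0 = 1, a_1 = 2, a_2 = 3, a_3 = 1/3, a_4 = -1, a_5 = -3/20


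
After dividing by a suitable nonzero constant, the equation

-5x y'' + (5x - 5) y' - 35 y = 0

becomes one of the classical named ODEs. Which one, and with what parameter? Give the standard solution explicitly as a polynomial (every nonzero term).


All three coefficients share the factor -5; dividing through by -5 gives  x y'' + (1 - x) y' + 7 y = 0.
This matches the Laguerre equation x y'' + (1 - x) y' + n y = 0 with n = 7; the polynomial solution is L_7(x).
With y = sum_k a_k x^k, matching x^k gives (k+1)k a_{k+1} + (k+1) a_{k+1} - k a_k + n a_k = 0, i.e. (k+1)^2 a_{k+1} = (k - n) a_k = (k - 7) a_k. The right side vanishes at k = 7, so the series terminates at degree 7.
Standard normalization L_n(0) = 1 gives a_0 = 1. Work upward with a_{k+1} = (k - 7) a_k / (k+1)^2:
  a_1 = (0 - 7)(1) / 1^2 = -7/1 = -7
  a_2 = (1 - 7)(-7) / 2^2 = 42/4 = 21/2
  a_3 = (2 - 7)(21/2) / 3^2 = (-105/2)/9 = -35/6
  a_4 = (3 - 7)(-35/6) / 4^2 = (70/3)/16 = 35/24
  a_5 = (4 - 7)(35/24) / 5^2 = (-35/8)/25 = -7/40
  a_6 = (5 - 7)(-7/40) / 6^2 = (7/20)/36 = 7/720
  a_7 = (6 - 7)(7/720) / 7^2 = (-7/720)/49 = -1/5040
Hence L_7(x) = -x^7/5040 + 7 x^6/720 - 7 x^5/40 + 35 x^4/24 - 35 x^3/6 + 21 x^2/2 - 7 x + 1.

L_7(x); series = -x^7/5040 + 7 x^6/720 - 7 x^5/40 + 35 x^4/24 - 35 x^3/6 + 21 x^2/2 - 7 x + 1


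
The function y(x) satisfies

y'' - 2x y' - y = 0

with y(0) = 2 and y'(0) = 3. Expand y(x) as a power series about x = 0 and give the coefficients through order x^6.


Ansatz: y(x) = sum_{n>=0} a_n x^n, so y'(x) = sum_{n>=1} n a_n x^(n-1) and y''(x) = sum_{n>=2} n(n-1) a_n x^(n-2).
Substitute into P(x) y'' + Q(x) y' + R(x) y = 0 with P(x) = 1, Q(x) = -2x, R(x) = -1, and match powers of x.
Initial conditions: a_0 = 2, a_1 = 3.
Setting the coefficient of each power of x to zero and solving order by order (substituting the coefficients already found):
  x^0: 2 a_2 - a_0 = 0  ->  2 a_2 = a_0 = 2  ->  a_2 = 1
  x^1: 6 a_3 - 3 a_1 = 0  ->  6 a_3 = 3 a_1 = 9  ->  a_3 = 3/2
  x^2: 12 a_4 - 5 a_2 = 0  ->  12 a_4 = 5 a_2 = 5  ->  a_4 = 5/12
  x^3: 20 a_5 - 7 a_3 = 0  ->  20 a_5 = 7 a_3 = 21/2  ->  a_5 = 21/40
  x^4: 30 a_6 - 9 a_4 = 0  ->  30 a_6 = 9 a_4 = 15/4  ->  a_6 = 1/8
Truncated series: y(x) = 2 + 3 x + x^2 + (3/2) x^3 + (5/12) x^4 + (21/40) x^5 + (1/8) x^6 + O(x^7).

a_0 = 2; a_1 = 3; a_2 = 1; a_3 = 3/2; a_4 = 5/12; a_5 = 21/40; a_6 = 1/8


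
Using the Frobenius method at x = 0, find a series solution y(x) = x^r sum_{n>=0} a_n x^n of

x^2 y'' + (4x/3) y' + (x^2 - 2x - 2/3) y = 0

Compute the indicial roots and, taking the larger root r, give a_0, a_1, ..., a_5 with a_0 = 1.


Write in Frobenius form y'' + (p(x)/x) y' + (q(x)/x^2) y = 0:
  p(x) = 4/3,  q(x) = x^2 - 2x - 2/3.
Indicial equation: r(r-1) + (4/3) r + (-2/3) = 0 -> roots r_1 = 2/3, r_2 = -1.
Take r = r_1 = 2/3. Let y(x) = x^r sum_{n>=0} a_n x^n with a_0 = 1.
Substitute y = x^r sum a_n x^n and match x^{r+n}. The recurrence is
  D(n) a_n - 2 a_{n-1} + 1 a_{n-2} = 0,  where D(n) = (r+n)(r+n-1) + (4/3)(r+n) + (-2/3).
  a_n = [2 a_{n-1} - 1 a_{n-2}] / D(n).
Since the indicial polynomial factors as (r - r_1)(r - r_2), D(n) = (r_1 + n - r_1)(r_1 + n - r_2) = n(n + 5/3).
Evaluating step by step (a_0 = 1):
  n = 1: D(1) = 1(1 + 5/3) = 8/3; numerator = 2(1) = 2; a_1 = (2)/(8/3) = 3/4
  n = 2: D(2) = 2(2 + 5/3) = 22/3; numerator = 2(3/4) - 1(1) = 1/2; a_2 = (1/2)/(22/3) = 3/44
  n = 3: D(3) = 3(3 + 5/3) = 14; numerator = 2(3/44) - 1(3/4) = -27/44; a_3 = (-27/44)/(14) = -27/616
  n = 4: D(4) = 4(4 + 5/3) = 68/3; numerator = 2(-27/616) - 1(3/44) = -12/77; a_4 = (-12/77)/(68/3) = -9/1309
  n = 5: D(5) = 5(5 + 5/3) = 100/3; numerator = 2(-9/1309) - 1(-27/616) = 45/1496; a_5 = (45/1496)/(100/3) = 27/29920

r = 2/3; a_0 = 1; a_1 = 3/4; a_2 = 3/44; a_3 = -27/616; a_4 = -9/1309; a_5 = 27/29920


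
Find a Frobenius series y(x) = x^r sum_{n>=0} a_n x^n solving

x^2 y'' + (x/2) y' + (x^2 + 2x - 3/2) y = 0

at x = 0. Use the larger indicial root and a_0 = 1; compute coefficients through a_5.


Write in Frobenius form y'' + (p(x)/x) y' + (q(x)/x^2) y = 0:
  p(x) = 1/2,  q(x) = x^2 + 2x - 3/2.
Indicial equation: r(r-1) + (1/2) r + (-3/2) = 0 -> roots r_1 = 3/2, r_2 = -1.
Take r = r_1 = 3/2. Let y(x) = x^r sum_{n>=0} a_n x^n with a_0 = 1.
Substitute y = x^r sum a_n x^n and match x^{r+n}. The recurrence is
  D(n) a_n + 2 a_{n-1} + 1 a_{n-2} = 0,  where D(n) = (r+n)(r+n-1) + (1/2)(r+n) + (-3/2).
  a_n = [-2 a_{n-1} - 1 a_{n-2}] / D(n).
Since the indicial polynomial factors as (r - r_1)(r - r_2), D(n) = (r_1 + n - r_1)(r_1 + n - r_2) = n(n + 5/2).
Evaluating step by step (a_0 = 1):
  n = 1: D(1) = 1(1 + 5/2) = 7/2; numerator = -2(1) = -2; a_1 = (-2)/(7/2) = -4/7
  n = 2: D(2) = 2(2 + 5/2) = 9; numerator = -2(-4/7) - 1(1) = 1/7; a_2 = (1/7)/(9) = 1/63
  n = 3: D(3) = 3(3 + 5/2) = 33/2; numerator = -2(1/63) - 1(-4/7) = 34/63; a_3 = (34/63)/(33/2) = 68/2079
  n = 4: D(4) = 4(4 + 5/2) = 26; numerator = -2(68/2079) - 1(1/63) = -169/2079; a_4 = (-169/2079)/(26) = -13/4158
  n = 5: D(5) = 5(5 + 5/2) = 75/2; numerator = -2(-13/4158) - 1(68/2079) = -5/189; a_5 = (-5/189)/(75/2) = -2/2835

r = 3/2; a_0 = 1; a_1 = -4/7; a_2 = 1/63; a_3 = 68/2079; a_4 = -13/4158; a_5 = -2/2835


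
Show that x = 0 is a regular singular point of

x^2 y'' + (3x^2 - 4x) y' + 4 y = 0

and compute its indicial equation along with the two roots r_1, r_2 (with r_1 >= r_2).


Divide by x^2 to reach normal form y'' + P_1(x) y' + P_2(x) y = 0 with P_1(x) = 3 - 4/x and P_2(x) = 4/x^2.
x = 0 is a singular point because the y'-coefficient 3 - 4/x has a pole at x = 0 and the y-coefficient 4/x^2 has a pole at x = 0.
It is a regular singular point because x P_1(x) = p(x) = 3x - 4 and x^2 P_2(x) = q(x) = 4 are polynomials, hence analytic at x = 0.
p(0) = -4,  q(0) = 4.
Indicial equation: r(r-1) + p(0) r + q(0) = 0, i.e. r^2 + (p(0) - 1) r + q(0) = 0, i.e. r^2 - 5 r + 4 = 0.
Discriminant: (-5)^2 - 4(4) = 9, so r = (5 ± 3)/2.
Solving: r_1 = 4, r_2 = 1.

indicial: r^2 - 5 r + 4 = 0; roots r_1 = 4, r_2 = 1


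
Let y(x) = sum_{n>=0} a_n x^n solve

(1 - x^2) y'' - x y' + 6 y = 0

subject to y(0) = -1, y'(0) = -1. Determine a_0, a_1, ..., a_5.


Ansatz: y(x) = sum_{n>=0} a_n x^n, so y'(x) = sum_{n>=1} n a_n x^(n-1) and y''(x) = sum_{n>=2} n(n-1) a_n x^(n-2).
Substitute into P(x) y'' + Q(x) y' + R(x) y = 0 with P(x) = 1 - x^2, Q(x) = -x, R(x) = 6, and match powers of x.
Initial conditions: a_0 = -1, a_1 = -1.
Setting the coefficient of each power of x to zero and solving order by order (substituting the coefficients already found):
  x^0: 2 a_2 + 6 a_0 = 0  ->  2 a_2 = -6 a_0 = 6  ->  a_2 = 3
  x^1: 6 a_3 + 5 a_1 = 0  ->  6 a_3 = -5 a_1 = 5  ->  a_3 = 5/6
  x^2: 12 a_4 + 2 a_2 = 0  ->  12 a_4 = -2 a_2 = -6  ->  a_4 = -1/2
  x^3: 20 a_5 - 3 a_3 = 0  ->  20 a_5 = 3 a_3 = 5/2  ->  a_5 = 1/8
Truncated series: y(x) = -1 - x + 3 x^2 + (5/6) x^3 - (1/2) x^4 + (1/8) x^5 + O(x^6).

a_0 = -1; a_1 = -1; a_2 = 3; a_3 = 5/6; a_4 = -1/2; a_5 = 1/8


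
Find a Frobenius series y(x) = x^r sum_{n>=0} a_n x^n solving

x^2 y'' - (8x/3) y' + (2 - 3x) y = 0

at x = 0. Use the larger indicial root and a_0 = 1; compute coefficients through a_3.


Write in Frobenius form y'' + (p(x)/x) y' + (q(x)/x^2) y = 0:
  p(x) = -8/3,  q(x) = 2 - 3x.
Indicial equation: r(r-1) + (-8/3) r + (2) = 0 -> roots r_1 = 3, r_2 = 2/3.
Take r = r_1 = 3. Let y(x) = x^r sum_{n>=0} a_n x^n with a_0 = 1.
Substitute y = x^r sum a_n x^n and match x^{r+n}. The recurrence is
  D(n) a_n - 3 a_{n-1} = 0,  where D(n) = (r+n)(r+n-1) + (-8/3)(r+n) + (2).
  a_n = 3 / D(n) * a_{n-1}.
Since the indicial polynomial factors as (r - r_1)(r - r_2), D(n) = (r_1 + n - r_1)(r_1 + n - r_2) = n(n + 7/3).
Evaluating step by step (a_0 = 1):
  n = 1: D(1) = 1(1 + 7/3) = 10/3; numerator = 3(1) = 3; a_1 = (3)/(10/3) = 9/10
  n = 2: D(2) = 2(2 + 7/3) = 26/3; numerator = 3(9/10) = 27/10; a_2 = (27/10)/(26/3) = 81/260
  n = 3: D(3) = 3(3 + 7/3) = 16; numerator = 3(81/260) = 243/260; a_3 = (243/260)/(16) = 243/4160

r = 3; a_0 = 1; a_1 = 9/10; a_2 = 81/260; a_3 = 243/4160


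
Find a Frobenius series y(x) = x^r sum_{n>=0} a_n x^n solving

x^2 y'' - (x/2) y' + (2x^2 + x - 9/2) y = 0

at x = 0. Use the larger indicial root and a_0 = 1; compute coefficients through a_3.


Write in Frobenius form y'' + (p(x)/x) y' + (q(x)/x^2) y = 0:
  p(x) = -1/2,  q(x) = 2x^2 + x - 9/2.
Indicial equation: r(r-1) + (-1/2) r + (-9/2) = 0 -> roots r_1 = 3, r_2 = -3/2.
Take r = r_1 = 3. Let y(x) = x^r sum_{n>=0} a_n x^n with a_0 = 1.
Substitute y = x^r sum a_n x^n and match x^{r+n}. The recurrence is
  D(n) a_n + 1 a_{n-1} + 2 a_{n-2} = 0,  where D(n) = (r+n)(r+n-1) + (-1/2)(r+n) + (-9/2).
  a_n = [-1 a_{n-1} - 2 a_{n-2}] / D(n).
Since the indicial polynomial factors as (r - r_1)(r - r_2), D(n) = (r_1 + n - r_1)(r_1 + n - r_2) = n(n + 9/2).
Evaluating step by step (a_0 = 1):
  n = 1: D(1) = 1(1 + 9/2) = 11/2; numerator = -1(1) = -1; a_1 = (-1)/(11/2) = -2/11
  n = 2: D(2) = 2(2 + 9/2) = 13; numerator = -1(-2/11) - 2(1) = -20/11; a_2 = (-20/11)/(13) = -20/143
  n = 3: D(3) = 3(3 + 9/2) = 45/2; numerator = -1(-20/143) - 2(-2/11) = 72/143; a_3 = (72/143)/(45/2) = 16/715

r = 3; a_0 = 1; a_1 = -2/11; a_2 = -20/143; a_3 = 16/715


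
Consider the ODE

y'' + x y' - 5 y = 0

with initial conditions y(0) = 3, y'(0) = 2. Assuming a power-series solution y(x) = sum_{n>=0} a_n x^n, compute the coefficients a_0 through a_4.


Ansatz: y(x) = sum_{n>=0} a_n x^n, so y'(x) = sum_{n>=1} n a_n x^(n-1) and y''(x) = sum_{n>=2} n(n-1) a_n x^(n-2).
Substitute into P(x) y'' + Q(x) y' + R(x) y = 0 with P(x) = 1, Q(x) = x, R(x) = -5, and match powers of x.
Initial conditions: a_0 = 3, a_1 = 2.
Setting the coefficient of each power of x to zero and solving order by order (substituting the coefficients already found):
  x^0: 2 a_2 - 5 a_0 = 0  ->  2 a_2 = 5 a_0 = 15  ->  a_2 = 15/2
  x^1: 6 a_3 - 4 a_1 = 0  ->  6 a_3 = 4 a_1 = 8  ->  a_3 = 4/3
  x^2: 12 a_4 - 3 a_2 = 0  ->  12 a_4 = 3 a_2 = 45/2  ->  a_4 = 15/8
Truncated series: y(x) = 3 + 2 x + (15/2) x^2 + (4/3) x^3 + (15/8) x^4 + O(x^5).

a_0 = 3; a_1 = 2; a_2 = 15/2; a_3 = 4/3; a_4 = 15/8


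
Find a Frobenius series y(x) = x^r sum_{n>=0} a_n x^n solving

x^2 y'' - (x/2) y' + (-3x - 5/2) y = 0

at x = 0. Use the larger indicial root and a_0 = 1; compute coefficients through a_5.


Write in Frobenius form y'' + (p(x)/x) y' + (q(x)/x^2) y = 0:
  p(x) = -1/2,  q(x) = -3x - 5/2.
Indicial equation: r(r-1) + (-1/2) r + (-5/2) = 0 -> roots r_1 = 5/2, r_2 = -1.
Take r = r_1 = 5/2. Let y(x) = x^r sum_{n>=0} a_n x^n with a_0 = 1.
Substitute y = x^r sum a_n x^n and match x^{r+n}. The recurrence is
  D(n) a_n - 3 a_{n-1} = 0,  where D(n) = (r+n)(r+n-1) + (-1/2)(r+n) + (-5/2).
  a_n = 3 / D(n) * a_{n-1}.
Since the indicial polynomial factors as (r - r_1)(r - r_2), D(n) = (r_1 + n - r_1)(r_1 + n - r_2) = n(n + 7/2).
Evaluating step by step (a_0 = 1):
  n = 1: D(1) = 1(1 + 7/2) = 9/2; numerator = 3(1) = 3; a_1 = (3)/(9/2) = 2/3
  n = 2: D(2) = 2(2 + 7/2) = 11; numerator = 3(2/3) = 2; a_2 = (2)/(11) = 2/11
  n = 3: D(3) = 3(3 + 7/2) = 39/2; numerator = 3(2/11) = 6/11; a_3 = (6/11)/(39/2) = 4/143
  n = 4: D(4) = 4(4 + 7/2) = 30; numerator = 3(4/143) = 12/143; a_4 = (12/143)/(30) = 2/715
  n = 5: D(5) = 5(5 + 7/2) = 85/2; numerator = 3(2/715) = 6/715; a_5 = (6/715)/(85/2) = 12/60775

r = 5/2; a_0 = 1; a_1 = 2/3; a_2 = 2/11; a_3 = 4/143; a_4 = 2/715; a_5 = 12/60775


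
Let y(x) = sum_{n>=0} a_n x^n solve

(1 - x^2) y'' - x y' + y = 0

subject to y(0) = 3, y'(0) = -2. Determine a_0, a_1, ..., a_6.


Ansatz: y(x) = sum_{n>=0} a_n x^n, so y'(x) = sum_{n>=1} n a_n x^(n-1) and y''(x) = sum_{n>=2} n(n-1) a_n x^(n-2).
Substitute into P(x) y'' + Q(x) y' + R(x) y = 0 with P(x) = 1 - x^2, Q(x) = -x, R(x) = 1, and match powers of x.
Initial conditions: a_0 = 3, a_1 = -2.
Setting the coefficient of each power of x to zero and solving order by order (substituting the coefficients already found):
  x^0: 2 a_2 + a_0 = 0  ->  2 a_2 = -a_0 = -3  ->  a_2 = -3/2
  x^1: 6 a_3 = 0  ->  a_3 = 0
  x^2: 12 a_4 - 3 a_2 = 0  ->  12 a_4 = 3 a_2 = -9/2  ->  a_4 = -3/8
  x^3: 20 a_5 - 8 a_3 = 0  ->  20 a_5 = 8 a_3 = 0  ->  a_5 = 0
  x^4: 30 a_6 - 15 a_4 = 0  ->  30 a_6 = 15 a_4 = -45/8  ->  a_6 = -3/16
Truncated series: y(x) = 3 - 2 x - (3/2) x^2 - (3/8) x^4 - (3/16) x^6 + O(x^7).

a_0 = 3; a_1 = -2; a_2 = -3/2; a_3 = 0; a_4 = -3/8; a_5 = 0; a_6 = -3/16


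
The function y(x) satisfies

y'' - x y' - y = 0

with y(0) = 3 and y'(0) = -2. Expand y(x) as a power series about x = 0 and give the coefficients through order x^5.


Ansatz: y(x) = sum_{n>=0} a_n x^n, so y'(x) = sum_{n>=1} n a_n x^(n-1) and y''(x) = sum_{n>=2} n(n-1) a_n x^(n-2).
Substitute into P(x) y'' + Q(x) y' + R(x) y = 0 with P(x) = 1, Q(x) = -x, R(x) = -1, and match powers of x.
Initial conditions: a_0 = 3, a_1 = -2.
Setting the coefficient of each power of x to zero and solving order by order (substituting the coefficients already found):
  x^0: 2 a_2 - a_0 = 0  ->  2 a_2 = a_0 = 3  ->  a_2 = 3/2
  x^1: 6 a_3 - 2 a_1 = 0  ->  6 a_3 = 2 a_1 = -4  ->  a_3 = -2/3
  x^2: 12 a_4 - 3 a_2 = 0  ->  12 a_4 = 3 a_2 = 9/2  ->  a_4 = 3/8
  x^3: 20 a_5 - 4 a_3 = 0  ->  20 a_5 = 4 a_3 = -8/3  ->  a_5 = -2/15
Truncated series: y(x) = 3 - 2 x + (3/2) x^2 - (2/3) x^3 + (3/8) x^4 - (2/15) x^5 + O(x^6).

a_0 = 3; a_1 = -2; a_2 = 3/2; a_3 = -2/3; a_4 = 3/8; a_5 = -2/15


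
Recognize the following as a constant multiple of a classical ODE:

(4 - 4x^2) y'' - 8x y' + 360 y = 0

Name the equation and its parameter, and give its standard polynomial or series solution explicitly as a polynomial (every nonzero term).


All three coefficients share the factor 4; dividing through by 4 gives  (1 - x^2) y'' - 2x y' + 90 y = 0.
This matches the Legendre equation (1 - x^2) y'' - 2x y' + n(n+1) y = 0 (note the -2x y' term) with n(n+1) = 90, so n = 9; the polynomial solution is P_9(x).
With y = sum_k a_k x^k, matching x^k gives (k+2)(k+1) a_{k+2} = [k(k+1) - n(n+1)] a_k = (k - 9)(k + 10) a_k. The right side vanishes at k = 9, so the series with the parity of 9 terminates at degree 9.
Standard normalization (P_n(1) = 1): leading coefficient (2n)!/(2^n (n!)^2) = 6402373705728000/(512*131681894400) = 12155/128, so a_9 = 12155/128. Work downward with a_k = (k+1)(k+2) a_{k+2} / ((k - 9)(k + 10)):
  a_7 = (8)(9)(12155/128) / ((7 - 9)(7 + 10)) = (109395/16)/(-34) = -6435/32
  a_5 = (6)(7)(-6435/32) / ((5 - 9)(5 + 10)) = (-135135/16)/(-60) = 9009/64
  a_3 = (4)(5)(9009/64) / ((3 - 9)(3 + 10)) = (45045/16)/(-78) = -1155/32
  a_1 = (2)(3)(-1155/32) / ((1 - 9)(1 + 10)) = (-3465/16)/(-88) = 315/128
Hence P_9(x) = 12155 x^9/128 - 6435 x^7/32 + 9009 x^5/64 - 1155 x^3/32 + 315 x/128.

P_9(x); series = 12155 x^9/128 - 6435 x^7/32 + 9009 x^5/64 - 1155 x^3/32 + 315 x/128


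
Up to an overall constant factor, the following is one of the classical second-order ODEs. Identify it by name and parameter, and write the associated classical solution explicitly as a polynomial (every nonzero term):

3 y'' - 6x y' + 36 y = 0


All three coefficients share the factor 3; dividing through by 3 gives  y'' - 2x y' + 12 y = 0.
This matches the Hermite equation y'' - 2x y' + 2n y = 0 with 2n = 12, so n = 6; the polynomial solution is H_6(x).
With y = sum_k a_k x^k, matching x^k gives (k+2)(k+1) a_{k+2} = 2(k - n) a_k = 2(k - 6) a_k. The right side vanishes at k = 6, so the series with the parity of 6 terminates at degree 6.
Standard normalization: leading coefficient of H_n is 2^n, so a_6 = 2^6 = 64. Work downward with a_k = (k+1)(k+2) a_{k+2} / (2(k - n)):
  a_4 = (5)(6)(64) / (2(4 - 6)) = 1920/(-4) = -480
  a_2 = (3)(4)(-480) / (2(2 - 6)) = -5760/(-8) = 720
  a_0 = (1)(2)(720) / (2(0 - 6)) = 1440/(-12) = -120
Hence H_6(x) = 64 x^6 - 480 x^4 + 720 x^2 - 120.

H_6(x); series = 64 x^6 - 480 x^4 + 720 x^2 - 120


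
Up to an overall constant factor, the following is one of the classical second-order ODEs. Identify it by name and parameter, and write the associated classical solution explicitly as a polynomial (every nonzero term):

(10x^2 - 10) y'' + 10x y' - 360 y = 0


All three coefficients share the factor -10; dividing through by -10 gives  (1 - x^2) y'' - x y' + 36 y = 0.
This matches the Chebyshev equation (1 - x^2) y'' - x y' + n^2 y = 0 (note the -x y' term, not -2x y') with n^2 = 36, so n = 6; the polynomial solution is T_6(x).
With y = sum_k a_k x^k, matching x^k gives (k+2)(k+1) a_{k+2} = (k^2 - n^2) a_k = (k - 6)(k + 6) a_k. The right side vanishes at k = 6, so the series with the parity of 6 terminates at degree 6.
Standard normalization: leading coefficient of T_n is 2^(n-1), so a_6 = 2^5 = 32. Work downward with a_k = (k+1)(k+2) a_{k+2} / ((k - 6)(k + 6)):
  a_4 = (5)(6)(32) / ((4 - 6)(4 + 6)) = 960/(-20) = -48
  a_2 = (3)(4)(-48) / ((2 - 6)(2 + 6)) = -576/(-32) = 18
  a_0 = (1)(2)(18) / ((0 - 6)(0 + 6)) = 36/(-36) = -1
Hence T_6(x) = 32 x^6 - 48 x^4 + 18 x^2 - 1.

T_6(x); series = 32 x^6 - 48 x^4 + 18 x^2 - 1


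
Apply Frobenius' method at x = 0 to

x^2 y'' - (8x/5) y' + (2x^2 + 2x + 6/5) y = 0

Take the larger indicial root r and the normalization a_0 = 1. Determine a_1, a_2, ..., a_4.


Write in Frobenius form y'' + (p(x)/x) y' + (q(x)/x^2) y = 0:
  p(x) = -8/5,  q(x) = 2x^2 + 2x + 6/5.
Indicial equation: r(r-1) + (-8/5) r + (6/5) = 0 -> roots r_1 = 2, r_2 = 3/5.
Take r = r_1 = 2. Let y(x) = x^r sum_{n>=0} a_n x^n with a_0 = 1.
Substitute y = x^r sum a_n x^n and match x^{r+n}. The recurrence is
  D(n) a_n + 2 a_{n-1} + 2 a_{n-2} = 0,  where D(n) = (r+n)(r+n-1) + (-8/5)(r+n) + (6/5).
  a_n = [-2 a_{n-1} - 2 a_{n-2}] / D(n).
Since the indicial polynomial factors as (r - r_1)(r - r_2), D(n) = (r_1 + n - r_1)(r_1 + n - r_2) = n(n + 7/5).
Evaluating step by step (a_0 = 1):
  n = 1: D(1) = 1(1 + 7/5) = 12/5; numerator = -2(1) = -2; a_1 = (-2)/(12/5) = -5/6
  n = 2: D(2) = 2(2 + 7/5) = 34/5; numerator = -2(-5/6) - 2(1) = -1/3; a_2 = (-1/3)/(34/5) = -5/102
  n = 3: D(3) = 3(3 + 7/5) = 66/5; numerator = -2(-5/102) - 2(-5/6) = 30/17; a_3 = (30/17)/(66/5) = 25/187
  n = 4: D(4) = 4(4 + 7/5) = 108/5; numerator = -2(25/187) - 2(-5/102) = -95/561; a_4 = (-95/561)/(108/5) = -475/60588

r = 2; a_0 = 1; a_1 = -5/6; a_2 = -5/102; a_3 = 25/187; a_4 = -475/60588


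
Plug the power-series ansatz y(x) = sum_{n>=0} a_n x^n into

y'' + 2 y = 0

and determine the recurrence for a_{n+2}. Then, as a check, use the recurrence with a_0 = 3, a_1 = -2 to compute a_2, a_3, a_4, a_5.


Substitute y = sum_n a_n x^n into y'' + (const) y = 0.
y''(x) = sum_{n>=0} (n+2)(n+1) a_{n+2} x^n.
The ODE becomes sum_n [(n+2)(n+1) a_{n+2} + 2 a_n] x^n = 0.
Setting each coefficient to zero gives the recurrence:
  (n+2)(n+1) a_{n+2} + 2 a_n = 0,
  a_{n+2} = -2 / ((n+1)(n+2)) a_n.

Check with a_0 = 3, a_1 = -2 (apply the recurrence for n = 0, 1, 2, 3): a_0 = 3, a_1 = -2, a_2 = -3, a_3 = 2/3, a_4 = 1/2, a_5 = -1/15.

a_{n+2} = -2/((n+1)(n+2)) * a_n; check: a_0 = 3, a_1 = -2, a_2 = -3, a_3 = 2/3, a_4 = 1/2, a_5 = -1/15


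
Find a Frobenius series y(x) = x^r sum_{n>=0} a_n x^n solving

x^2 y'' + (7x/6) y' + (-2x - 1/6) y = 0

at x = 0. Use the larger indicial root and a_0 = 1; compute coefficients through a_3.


Write in Frobenius form y'' + (p(x)/x) y' + (q(x)/x^2) y = 0:
  p(x) = 7/6,  q(x) = -2x - 1/6.
Indicial equation: r(r-1) + (7/6) r + (-1/6) = 0 -> roots r_1 = 1/3, r_2 = -1/2.
Take r = r_1 = 1/3. Let y(x) = x^r sum_{n>=0} a_n x^n with a_0 = 1.
Substitute y = x^r sum a_n x^n and match x^{r+n}. The recurrence is
  D(n) a_n - 2 a_{n-1} = 0,  where D(n) = (r+n)(r+n-1) + (7/6)(r+n) + (-1/6).
  a_n = 2 / D(n) * a_{n-1}.
Since the indicial polynomial factors as (r - r_1)(r - r_2), D(n) = (r_1 + n - r_1)(r_1 + n - r_2) = n(n + 5/6).
Evaluating step by step (a_0 = 1):
  n = 1: D(1) = 1(1 + 5/6) = 11/6; numerator = 2(1) = 2; a_1 = (2)/(11/6) = 12/11
  n = 2: D(2) = 2(2 + 5/6) = 17/3; numerator = 2(12/11) = 24/11; a_2 = (24/11)/(17/3) = 72/187
  n = 3: D(3) = 3(3 + 5/6) = 23/2; numerator = 2(72/187) = 144/187; a_3 = (144/187)/(23/2) = 288/4301

r = 1/3; a_0 = 1; a_1 = 12/11; a_2 = 72/187; a_3 = 288/4301


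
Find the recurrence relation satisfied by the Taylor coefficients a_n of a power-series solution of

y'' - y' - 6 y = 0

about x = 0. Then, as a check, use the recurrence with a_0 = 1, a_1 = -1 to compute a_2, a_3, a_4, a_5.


Substitute y = sum_n a_n x^n.
y''(x) has coefficient (n+2)(n+1) a_{n+2} at x^n;
-y'(x) has coefficient -(n+1) a_{n+1} at x^n;
-6 y(x) has coefficient -6 a_n at x^n.
Matching x^n: (n+2)(n+1) a_{n+2} - (n+1) a_{n+1} - 6 a_n = 0.
Thus a_{n+2} = [(n+1) a_{n+1} + 6 a_n] / ((n+1)(n+2)).

Check with a_0 = 1, a_1 = -1 (apply the recurrence for n = 0, 1, 2, 3): a_0 = 1, a_1 = -1, a_2 = 5/2, a_3 = -1/6, a_4 = 29/24, a_5 = 23/120.

a_(n+2) = [(n+1) a_(n+1) + 6 a_n] / ((n+1)(n+2)); check: a_0 = 1, a_1 = -1, a_2 = 5/2, a_3 = -1/6, a_4 = 29/24, a_5 = 23/120
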